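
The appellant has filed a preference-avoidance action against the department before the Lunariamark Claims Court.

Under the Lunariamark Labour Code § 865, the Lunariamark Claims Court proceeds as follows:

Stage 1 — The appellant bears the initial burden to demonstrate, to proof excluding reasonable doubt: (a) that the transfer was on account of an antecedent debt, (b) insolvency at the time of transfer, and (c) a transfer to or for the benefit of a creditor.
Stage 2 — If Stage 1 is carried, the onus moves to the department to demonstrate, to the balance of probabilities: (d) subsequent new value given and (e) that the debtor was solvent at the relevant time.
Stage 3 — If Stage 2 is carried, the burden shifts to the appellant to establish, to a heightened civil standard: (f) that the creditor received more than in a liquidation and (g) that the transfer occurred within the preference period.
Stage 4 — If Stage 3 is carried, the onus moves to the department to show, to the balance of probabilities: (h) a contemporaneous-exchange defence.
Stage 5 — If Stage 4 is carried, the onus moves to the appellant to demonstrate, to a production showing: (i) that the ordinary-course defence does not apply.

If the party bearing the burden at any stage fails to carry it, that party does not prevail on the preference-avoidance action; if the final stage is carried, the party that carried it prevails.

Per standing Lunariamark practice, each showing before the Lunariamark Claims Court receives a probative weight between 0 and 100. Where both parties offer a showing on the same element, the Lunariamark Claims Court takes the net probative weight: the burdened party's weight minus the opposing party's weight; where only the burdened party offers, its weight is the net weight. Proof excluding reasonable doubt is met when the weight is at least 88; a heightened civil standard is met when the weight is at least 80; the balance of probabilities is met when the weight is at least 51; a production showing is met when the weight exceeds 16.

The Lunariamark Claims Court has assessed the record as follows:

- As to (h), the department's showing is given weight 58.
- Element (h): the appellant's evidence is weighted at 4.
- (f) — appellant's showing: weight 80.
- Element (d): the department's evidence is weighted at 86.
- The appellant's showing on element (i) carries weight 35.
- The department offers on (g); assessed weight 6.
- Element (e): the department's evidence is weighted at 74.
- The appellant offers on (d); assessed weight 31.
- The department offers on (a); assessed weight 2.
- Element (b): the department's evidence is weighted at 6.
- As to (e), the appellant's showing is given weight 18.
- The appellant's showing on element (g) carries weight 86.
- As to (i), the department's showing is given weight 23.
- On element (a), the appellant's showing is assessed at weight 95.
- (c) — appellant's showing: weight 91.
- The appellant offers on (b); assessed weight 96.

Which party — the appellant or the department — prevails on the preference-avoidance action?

Stage 1 — burden on appellant; standard: proof excluding reasonable doubt (weight is at least 88).
    (a): 95 − 2 = 93 ≥ 88 [met]
    (b): 96 − 6 = 90 ≥ 88 [met]
    (c): 91 ≥ 88 [met]
  The appellant carries Stage 1; the department now bears the burden.
Stage 2 — burden on department; standard: the balance of probabilities (weight is at least 51).
    (d): 86 − 31 = 55 ≥ 51 [met]
    (e): 74 − 18 = 56 ≥ 51 [met]
  Stage 2 is satisfied; the onus moves to the appellant.
Stage 3 — burden on appellant; standard: a heightened civil standard (weight is at least 80).
    (f): 80 ≥ 80 [met]
    (g): 86 − 6 = 80 ≥ 80 [met]
  All elements met. The burden passes to the department.
Stage 4 — burden on department; standard: the balance of probabilities (weight is at least 51).
    (h): 58 − 4 = 54 ≥ 51 [met]
  Stage 4 is satisfied; the onus moves to the appellant.
Stage 5 — burden on appellant; standard: a production showing (weight exceeds 16).
    (i): 35 − 23 = 12 ≤ 16 [not met]
  Not every element is met, so the appellant fails to carry Stage 5.
So the department prevails.

department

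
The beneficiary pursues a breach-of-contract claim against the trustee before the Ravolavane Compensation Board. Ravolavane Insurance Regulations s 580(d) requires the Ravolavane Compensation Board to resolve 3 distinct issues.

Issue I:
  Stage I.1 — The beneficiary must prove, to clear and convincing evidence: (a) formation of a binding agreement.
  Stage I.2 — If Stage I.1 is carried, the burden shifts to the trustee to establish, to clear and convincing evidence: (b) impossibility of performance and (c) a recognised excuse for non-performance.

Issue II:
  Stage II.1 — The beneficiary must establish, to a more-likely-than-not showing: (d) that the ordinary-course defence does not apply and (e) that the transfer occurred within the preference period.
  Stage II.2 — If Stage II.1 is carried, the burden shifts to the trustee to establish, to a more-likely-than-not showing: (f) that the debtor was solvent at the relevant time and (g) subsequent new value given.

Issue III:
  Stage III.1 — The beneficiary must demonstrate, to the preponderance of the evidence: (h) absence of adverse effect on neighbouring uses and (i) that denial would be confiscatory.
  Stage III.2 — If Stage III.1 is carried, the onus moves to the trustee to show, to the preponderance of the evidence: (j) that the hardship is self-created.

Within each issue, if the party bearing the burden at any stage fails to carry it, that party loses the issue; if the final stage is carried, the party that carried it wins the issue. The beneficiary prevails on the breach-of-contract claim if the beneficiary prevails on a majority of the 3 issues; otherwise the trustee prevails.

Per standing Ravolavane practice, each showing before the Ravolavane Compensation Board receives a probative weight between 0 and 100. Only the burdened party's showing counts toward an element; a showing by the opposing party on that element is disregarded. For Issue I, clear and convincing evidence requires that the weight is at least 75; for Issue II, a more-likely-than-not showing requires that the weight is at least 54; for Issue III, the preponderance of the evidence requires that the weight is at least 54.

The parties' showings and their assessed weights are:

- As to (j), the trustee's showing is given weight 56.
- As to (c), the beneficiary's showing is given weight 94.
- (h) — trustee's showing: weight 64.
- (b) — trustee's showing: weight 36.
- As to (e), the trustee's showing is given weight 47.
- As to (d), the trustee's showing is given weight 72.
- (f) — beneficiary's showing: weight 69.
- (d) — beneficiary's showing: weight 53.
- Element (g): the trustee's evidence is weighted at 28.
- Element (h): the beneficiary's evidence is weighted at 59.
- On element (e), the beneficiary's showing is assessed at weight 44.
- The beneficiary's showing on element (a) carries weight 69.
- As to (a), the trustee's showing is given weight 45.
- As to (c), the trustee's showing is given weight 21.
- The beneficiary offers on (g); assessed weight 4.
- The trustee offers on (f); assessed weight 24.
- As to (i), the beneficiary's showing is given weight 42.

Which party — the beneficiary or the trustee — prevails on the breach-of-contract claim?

— Issue I —
At Stage I.1 the beneficiary must meet clear and convincing evidence (weight is at least 75): on (a) the weight is 69 (the trustee's 45 is given no effect), which does not reach 75, so (a) does not meet the standard.
  The beneficiary does not carry Stage I.1.
The analysis ends at Stage I.1; the trustee prevails on this issue.
— Issue II —
Stage II.1 (beneficiary, a more-likely-than-not showing, weight is at least 54): (d) 53 (trustee's 72 disregarded) < 54 — fails; (e) 44 (trustee's 47 disregarded) < 54 — fails.
  Stage II.1 not carried; the beneficiary fails its burden.
The trustee prevails on this issue.
— Issue III —
Stage III.1 — burden on beneficiary; standard: the preponderance of the evidence (weight is at least 54).
    (h): 59 (trustee's 64 disregarded) ≥ 54 [met]
    (i): 42 < 54 [not met]
  Stage III.1 not carried; the beneficiary fails its burden.
The analysis ends at Stage III.1; the trustee prevails on this issue.
Per-issue: Issue I → trustee; Issue II → trustee; Issue III → trustee. The beneficiary must prevail on a majority of issues; overall, the trustee prevails.

trustee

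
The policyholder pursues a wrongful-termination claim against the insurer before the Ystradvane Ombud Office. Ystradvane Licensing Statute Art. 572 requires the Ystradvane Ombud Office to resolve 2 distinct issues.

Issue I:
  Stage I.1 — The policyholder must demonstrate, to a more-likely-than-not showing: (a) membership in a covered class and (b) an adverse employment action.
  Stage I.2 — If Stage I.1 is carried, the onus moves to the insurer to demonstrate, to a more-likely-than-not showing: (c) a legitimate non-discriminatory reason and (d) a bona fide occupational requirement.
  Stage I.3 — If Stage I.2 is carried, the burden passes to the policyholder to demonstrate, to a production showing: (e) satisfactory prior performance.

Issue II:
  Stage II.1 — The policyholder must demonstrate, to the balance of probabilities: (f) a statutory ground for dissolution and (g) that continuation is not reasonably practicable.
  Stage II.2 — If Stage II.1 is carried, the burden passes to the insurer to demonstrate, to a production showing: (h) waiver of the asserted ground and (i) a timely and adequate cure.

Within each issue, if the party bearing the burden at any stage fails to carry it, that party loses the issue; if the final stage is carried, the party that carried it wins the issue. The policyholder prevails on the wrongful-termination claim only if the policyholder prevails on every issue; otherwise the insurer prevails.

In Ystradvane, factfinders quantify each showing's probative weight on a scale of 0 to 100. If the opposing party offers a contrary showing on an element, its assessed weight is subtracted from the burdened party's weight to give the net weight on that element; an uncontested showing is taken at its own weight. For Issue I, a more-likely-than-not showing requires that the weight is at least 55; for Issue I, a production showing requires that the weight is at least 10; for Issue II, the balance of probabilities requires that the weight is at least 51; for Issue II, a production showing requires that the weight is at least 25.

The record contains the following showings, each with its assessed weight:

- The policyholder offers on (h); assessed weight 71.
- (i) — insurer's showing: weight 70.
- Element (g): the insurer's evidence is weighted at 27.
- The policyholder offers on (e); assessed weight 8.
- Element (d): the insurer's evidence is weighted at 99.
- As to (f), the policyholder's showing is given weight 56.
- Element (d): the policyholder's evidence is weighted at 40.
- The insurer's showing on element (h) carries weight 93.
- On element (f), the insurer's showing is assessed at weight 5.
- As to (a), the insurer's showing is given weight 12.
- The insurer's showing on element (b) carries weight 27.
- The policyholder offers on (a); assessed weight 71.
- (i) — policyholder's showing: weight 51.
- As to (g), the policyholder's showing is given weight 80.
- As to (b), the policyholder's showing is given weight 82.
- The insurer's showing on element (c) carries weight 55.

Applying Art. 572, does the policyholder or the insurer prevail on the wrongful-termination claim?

— Issue I —
Stage I.1 — burden on policyholder; standard: a more-likely-than-not showing (weight is at least 55).
    (a): 71 − 12 = 59 ≥ 55 [met]
    (b): 82 − 27 = 55 ≥ 55 [met]
  The policyholder carries Stage I.1; the insurer now bears the burden.
Stage I.2 — burden on insurer; standard: a more-likely-than-not showing (weight is at least 55).
    (c): 55 ≥ 55 [met]
    (d): 99 − 40 = 59 ≥ 55 [met]
  All elements met. The burden passes to the policyholder.
Stage I.3 — burden on policyholder; standard: a production showing (weight is at least 10).
    (e): 8 < 10 [not met]
  Not every element is met, so the policyholder fails to carry Stage I.3.
The insurer prevails on this issue.
— Issue II —
Stage II.1 — burden on policyholder; standard: the balance of probabilities (weight is at least 51).
    (f): 56 − 5 = 51 ≥ 51 [met]
    (g): 80 − 27 = 53 ≥ 51 [met]
  Stage II.1 is satisfied; the onus moves to the insurer.
Stage II.2 — burden on insurer; standard: a production showing (weight is at least 25).
    (h): 93 − 71 = 22 < 25 [not met]
    (i): 70 − 51 = 19 < 25 [not met]
  Stage II.2 not carried; the insurer fails its burden.
So the policyholder prevails on this issue.
Per-issue: Issue I → insurer; Issue II → policyholder. The policyholder must prevail on every issue; overall, the insurer prevails.

insurer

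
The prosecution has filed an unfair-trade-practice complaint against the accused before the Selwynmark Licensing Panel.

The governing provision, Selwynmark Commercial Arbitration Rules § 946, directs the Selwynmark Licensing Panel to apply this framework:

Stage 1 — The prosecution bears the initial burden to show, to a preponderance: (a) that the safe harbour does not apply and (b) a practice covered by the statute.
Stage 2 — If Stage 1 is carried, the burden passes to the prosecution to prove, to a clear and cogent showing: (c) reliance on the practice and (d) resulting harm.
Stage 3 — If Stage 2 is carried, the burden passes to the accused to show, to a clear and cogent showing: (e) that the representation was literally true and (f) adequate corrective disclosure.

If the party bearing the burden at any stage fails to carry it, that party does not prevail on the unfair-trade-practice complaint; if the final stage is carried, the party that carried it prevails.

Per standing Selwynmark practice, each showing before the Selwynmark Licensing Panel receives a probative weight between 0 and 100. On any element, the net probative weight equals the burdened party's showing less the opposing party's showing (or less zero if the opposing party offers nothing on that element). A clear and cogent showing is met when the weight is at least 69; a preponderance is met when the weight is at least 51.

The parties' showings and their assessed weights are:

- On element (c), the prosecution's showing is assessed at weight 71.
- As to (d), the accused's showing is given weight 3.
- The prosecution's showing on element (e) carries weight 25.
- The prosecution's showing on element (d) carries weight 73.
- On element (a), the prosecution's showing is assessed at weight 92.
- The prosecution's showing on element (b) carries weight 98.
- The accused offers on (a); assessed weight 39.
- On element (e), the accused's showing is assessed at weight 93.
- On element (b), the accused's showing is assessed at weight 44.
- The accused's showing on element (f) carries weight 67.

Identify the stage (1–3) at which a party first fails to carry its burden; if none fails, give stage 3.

stage 3

Stage 1 (prosecution, a preponderance, weight is at least 51): (a) net 92−39=53 ≥ 51 — meets; (b) net 98−44=54 ≥ 51 — meets.
  Stage 1 carried; the burden remains with the prosecution.
Stage 2 (prosecution, a clear and cogent showing, weight is at least 69): (c) 71 ≥ 69 — meets; (d) net 73−3=70 ≥ 69 — meets.
  Stage 2 is satisfied; the onus moves to the accused.
Stage 3 (accused, a clear and cogent showing, weight is at least 69): (e) net 93−25=68 < 69 — fails; (f) 67 < 69 — fails.
  Stage 3 not carried; the accused fails its burden.
The analysis ends at Stage 3; the prosecution prevails.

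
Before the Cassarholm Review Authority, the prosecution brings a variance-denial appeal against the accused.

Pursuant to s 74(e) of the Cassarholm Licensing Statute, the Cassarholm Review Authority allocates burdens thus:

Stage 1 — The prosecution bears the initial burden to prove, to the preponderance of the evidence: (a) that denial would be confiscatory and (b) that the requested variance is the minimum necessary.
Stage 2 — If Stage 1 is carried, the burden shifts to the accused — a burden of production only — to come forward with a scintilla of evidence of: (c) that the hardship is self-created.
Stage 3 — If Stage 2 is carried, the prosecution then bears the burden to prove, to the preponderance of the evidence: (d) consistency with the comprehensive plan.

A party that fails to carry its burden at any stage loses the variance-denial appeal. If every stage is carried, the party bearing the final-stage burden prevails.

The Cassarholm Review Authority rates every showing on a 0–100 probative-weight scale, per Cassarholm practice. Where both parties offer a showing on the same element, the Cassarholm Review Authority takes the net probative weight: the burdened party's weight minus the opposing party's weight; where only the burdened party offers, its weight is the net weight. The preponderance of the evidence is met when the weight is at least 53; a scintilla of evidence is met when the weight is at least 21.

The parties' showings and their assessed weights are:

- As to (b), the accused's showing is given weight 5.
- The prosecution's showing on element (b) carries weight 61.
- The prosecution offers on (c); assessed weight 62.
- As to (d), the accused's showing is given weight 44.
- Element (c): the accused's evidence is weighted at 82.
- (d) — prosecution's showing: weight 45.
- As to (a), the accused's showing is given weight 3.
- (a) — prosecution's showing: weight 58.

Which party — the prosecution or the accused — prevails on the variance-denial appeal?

prosecution

Stage 1 — burden on prosecution; standard: the preponderance of the evidence (weight is at least 53).
    (a): 58 − 3 = 55 ≥ 53 [met]
    (b): 61 − 5 = 56 ≥ 53 [met]
  Stage 1 is satisfied; the onus moves to the accused.
Stage 2 — burden on accused; standard: a scintilla of evidence (weight is at least 21).
    (c): 82 − 62 = 20 < 21 [not met]
  Not every element is met, so the accused fails to carry Stage 2.
The analysis ends at Stage 2; the prosecution prevails.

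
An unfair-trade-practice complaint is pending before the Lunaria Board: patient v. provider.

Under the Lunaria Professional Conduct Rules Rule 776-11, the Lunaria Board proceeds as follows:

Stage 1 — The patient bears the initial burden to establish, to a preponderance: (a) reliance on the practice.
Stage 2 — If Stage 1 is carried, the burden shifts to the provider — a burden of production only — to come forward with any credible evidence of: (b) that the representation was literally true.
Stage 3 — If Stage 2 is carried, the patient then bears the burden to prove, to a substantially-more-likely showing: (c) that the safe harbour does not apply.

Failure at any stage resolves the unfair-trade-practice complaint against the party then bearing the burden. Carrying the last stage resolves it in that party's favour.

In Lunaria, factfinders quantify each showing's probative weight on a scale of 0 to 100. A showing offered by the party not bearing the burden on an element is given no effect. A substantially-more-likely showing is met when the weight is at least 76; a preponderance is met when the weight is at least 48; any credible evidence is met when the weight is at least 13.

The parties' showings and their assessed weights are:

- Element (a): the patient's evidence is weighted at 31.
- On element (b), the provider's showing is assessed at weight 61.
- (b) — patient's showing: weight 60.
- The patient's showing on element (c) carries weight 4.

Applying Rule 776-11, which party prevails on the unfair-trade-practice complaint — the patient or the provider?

Stage 1 (patient, a preponderance, weight is at least 48): (a) 31 < 48 — fails.
  Not every element is met, so the patient fails to carry Stage 1.
The provider prevails.

provider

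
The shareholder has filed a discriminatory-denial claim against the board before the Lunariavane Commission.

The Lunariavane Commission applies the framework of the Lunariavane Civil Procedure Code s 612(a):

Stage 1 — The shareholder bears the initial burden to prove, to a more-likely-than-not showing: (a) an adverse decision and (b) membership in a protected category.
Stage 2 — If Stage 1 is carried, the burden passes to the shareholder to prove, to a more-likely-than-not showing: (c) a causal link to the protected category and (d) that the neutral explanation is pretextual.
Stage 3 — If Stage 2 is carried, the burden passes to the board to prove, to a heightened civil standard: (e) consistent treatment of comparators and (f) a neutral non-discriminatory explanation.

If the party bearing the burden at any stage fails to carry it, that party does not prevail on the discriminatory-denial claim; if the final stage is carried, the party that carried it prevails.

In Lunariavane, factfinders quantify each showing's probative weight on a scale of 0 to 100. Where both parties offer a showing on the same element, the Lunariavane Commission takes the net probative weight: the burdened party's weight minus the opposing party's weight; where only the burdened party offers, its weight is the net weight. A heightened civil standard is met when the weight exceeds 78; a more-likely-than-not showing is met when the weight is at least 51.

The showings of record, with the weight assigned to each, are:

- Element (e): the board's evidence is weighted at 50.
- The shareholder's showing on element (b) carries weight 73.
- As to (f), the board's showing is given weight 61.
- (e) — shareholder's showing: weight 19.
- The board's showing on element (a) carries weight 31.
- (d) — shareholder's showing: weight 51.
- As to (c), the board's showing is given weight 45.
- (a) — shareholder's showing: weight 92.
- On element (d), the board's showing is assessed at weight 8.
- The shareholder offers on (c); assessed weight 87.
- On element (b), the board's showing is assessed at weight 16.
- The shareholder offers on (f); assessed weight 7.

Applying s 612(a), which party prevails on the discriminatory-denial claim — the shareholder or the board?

board

Stage 1 (shareholder, a more-likely-than-not showing, weight is at least 51): (a) net 92−31=61 ≥ 51 — meets; (b) net 73−16=57 ≥ 51 — meets.
  Stage 1 is satisfied; the shareholder continues to bear the burden.
Stage 2 (shareholder, a more-likely-than-not showing, weight is at least 51): (c) net 87−45=42 < 51 — fails; (d) net 51−8=43 < 51 — fails.
  The shareholder does not carry Stage 2.
So the board prevails.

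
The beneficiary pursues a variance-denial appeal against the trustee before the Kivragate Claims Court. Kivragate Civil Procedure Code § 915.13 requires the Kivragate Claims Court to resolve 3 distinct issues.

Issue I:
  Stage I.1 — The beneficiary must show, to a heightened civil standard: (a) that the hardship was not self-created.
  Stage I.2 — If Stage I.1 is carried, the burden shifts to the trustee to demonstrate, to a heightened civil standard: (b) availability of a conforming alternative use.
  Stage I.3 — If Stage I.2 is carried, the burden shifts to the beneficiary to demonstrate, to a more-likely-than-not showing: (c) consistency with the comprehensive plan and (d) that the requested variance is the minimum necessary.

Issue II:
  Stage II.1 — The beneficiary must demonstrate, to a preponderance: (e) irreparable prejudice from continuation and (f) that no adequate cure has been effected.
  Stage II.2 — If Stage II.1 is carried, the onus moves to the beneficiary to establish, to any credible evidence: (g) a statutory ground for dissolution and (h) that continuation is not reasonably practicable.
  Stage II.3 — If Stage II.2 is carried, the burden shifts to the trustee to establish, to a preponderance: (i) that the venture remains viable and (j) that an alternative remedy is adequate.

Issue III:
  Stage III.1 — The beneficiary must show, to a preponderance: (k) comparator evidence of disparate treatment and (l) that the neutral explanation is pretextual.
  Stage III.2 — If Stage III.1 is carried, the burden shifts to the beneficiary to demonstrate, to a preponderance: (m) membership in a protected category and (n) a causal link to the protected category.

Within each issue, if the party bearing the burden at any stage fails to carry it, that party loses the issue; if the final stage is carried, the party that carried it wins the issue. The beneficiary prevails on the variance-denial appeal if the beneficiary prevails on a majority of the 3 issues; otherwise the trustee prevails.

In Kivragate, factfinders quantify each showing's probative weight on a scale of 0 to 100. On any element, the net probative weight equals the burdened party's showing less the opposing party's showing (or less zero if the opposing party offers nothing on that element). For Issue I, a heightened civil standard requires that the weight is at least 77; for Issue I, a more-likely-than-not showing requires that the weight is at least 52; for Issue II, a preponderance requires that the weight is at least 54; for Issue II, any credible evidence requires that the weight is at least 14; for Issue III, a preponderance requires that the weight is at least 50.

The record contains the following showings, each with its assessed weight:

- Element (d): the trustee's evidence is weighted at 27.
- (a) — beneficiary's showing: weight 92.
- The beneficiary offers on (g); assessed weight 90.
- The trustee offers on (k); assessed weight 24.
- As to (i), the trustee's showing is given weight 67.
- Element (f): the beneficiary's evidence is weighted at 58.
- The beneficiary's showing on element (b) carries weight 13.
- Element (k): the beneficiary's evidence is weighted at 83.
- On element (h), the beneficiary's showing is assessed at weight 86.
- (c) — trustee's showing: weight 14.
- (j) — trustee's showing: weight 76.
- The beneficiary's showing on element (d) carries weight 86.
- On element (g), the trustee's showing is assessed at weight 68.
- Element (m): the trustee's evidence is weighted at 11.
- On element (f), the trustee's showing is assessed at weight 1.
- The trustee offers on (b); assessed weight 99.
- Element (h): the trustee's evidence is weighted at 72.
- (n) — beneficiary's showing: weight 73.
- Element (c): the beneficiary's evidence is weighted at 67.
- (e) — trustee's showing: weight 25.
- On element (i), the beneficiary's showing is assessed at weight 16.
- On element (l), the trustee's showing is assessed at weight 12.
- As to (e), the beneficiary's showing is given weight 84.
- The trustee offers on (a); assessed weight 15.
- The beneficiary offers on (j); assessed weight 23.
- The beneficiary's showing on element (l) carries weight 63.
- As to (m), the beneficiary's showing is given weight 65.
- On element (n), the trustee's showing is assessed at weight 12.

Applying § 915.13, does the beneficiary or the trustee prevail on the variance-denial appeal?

beneficiary

— Issue I —
Stage I.1 (beneficiary, a heightened civil standard, weight is at least 77): (a) net 92−15=77 ≥ 77 — meets.
  Stage I.1 carried; the burden shifts to the trustee.
Stage I.2 (trustee, a heightened civil standard, weight is at least 77): (b) net 99−13=86 ≥ 77 — meets.
  Stage I.2 is satisfied; the onus moves to the beneficiary.
Stage I.3 (beneficiary, a more-likely-than-not showing, weight is at least 52): (c) net 67−14=53 ≥ 52 — meets; (d) net 86−27=59 ≥ 52 — meets.
  Stage I.3 carried; the final stage is satisfied.
All stages carried — the beneficiary prevails on this issue.
— Issue II —
At Stage II.1 the beneficiary must meet a preponderance (weight is at least 54): on (e) the weight is 84 less the opposing 25 gives net 59, which does reach 54, so (e) meets the standard; on (f) the weight is 58 less the opposing 1 gives net 57, which does reach 54, so (f) meets the standard.
  All elements met. The beneficiary retains the burden for Stage II.2.
At Stage II.2 the beneficiary must meet any credible evidence (weight is at least 14): on (g) the weight is 90 less the opposing 68 gives net 22, which does reach 14, so (g) meets the standard; on (h) the weight is 86 less the opposing 72 gives net 14, which does reach 14, so (h) meets the standard.
  Stage II.2 carried; the burden shifts to the trustee.
At Stage II.3 the trustee must meet a preponderance (weight is at least 54): on (i) the weight is 67 less the opposing 16 gives net 51, which does not reach 54, so (i) does not meet the standard; on (j) the weight is 76 less the opposing 23 gives net 53, which does not reach 54, so (j) does not meet the standard.
  Stage II.3 not carried; the trustee fails its burden.
So the beneficiary prevails on this issue.
— Issue III —
Stage III.1 (beneficiary, a preponderance, weight is at least 50): (k) net 83−24=59 ≥ 50 — meets; (l) net 63−12=51 ≥ 50 — meets.
  All elements met. The beneficiary retains the burden for Stage III.2.
Stage III.2 (beneficiary, a preponderance, weight is at least 50): (m) net 65−11=54 ≥ 50 — meets; (n) net 73−12=61 ≥ 50 — meets.
  Stage III.2 carried; the final stage is satisfied.
Every stage carried; the beneficiary prevails on this issue.
Per-issue: Issue I → beneficiary; Issue II → beneficiary; Issue III → beneficiary. The beneficiary must prevail on a majority of issues; overall, the beneficiary prevails.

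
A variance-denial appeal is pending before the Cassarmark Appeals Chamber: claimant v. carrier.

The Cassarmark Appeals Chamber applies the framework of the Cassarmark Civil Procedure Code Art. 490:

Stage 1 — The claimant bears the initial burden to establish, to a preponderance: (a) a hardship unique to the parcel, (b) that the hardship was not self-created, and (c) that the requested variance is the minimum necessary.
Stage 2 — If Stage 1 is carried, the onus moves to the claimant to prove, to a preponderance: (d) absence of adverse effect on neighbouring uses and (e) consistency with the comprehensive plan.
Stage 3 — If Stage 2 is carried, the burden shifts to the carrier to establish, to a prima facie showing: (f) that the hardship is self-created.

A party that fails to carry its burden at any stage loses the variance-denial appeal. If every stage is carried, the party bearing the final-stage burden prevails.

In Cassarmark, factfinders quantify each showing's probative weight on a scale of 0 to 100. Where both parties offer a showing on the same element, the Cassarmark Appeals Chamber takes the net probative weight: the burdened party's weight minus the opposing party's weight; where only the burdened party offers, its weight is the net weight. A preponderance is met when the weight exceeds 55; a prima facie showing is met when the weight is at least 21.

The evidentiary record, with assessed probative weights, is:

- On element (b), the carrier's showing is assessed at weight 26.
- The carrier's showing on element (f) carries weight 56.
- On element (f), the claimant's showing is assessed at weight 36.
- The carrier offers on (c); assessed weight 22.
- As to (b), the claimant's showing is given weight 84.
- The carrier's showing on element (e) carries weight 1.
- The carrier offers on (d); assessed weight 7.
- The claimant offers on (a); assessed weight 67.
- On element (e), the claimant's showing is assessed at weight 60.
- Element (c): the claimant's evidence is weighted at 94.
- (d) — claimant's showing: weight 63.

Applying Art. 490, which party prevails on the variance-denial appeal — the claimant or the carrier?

claimant

At Stage 1 the claimant must meet a preponderance (weight exceeds 55): on (a) the weight is 67, which does exceed 55, so (a) meets the standard; on (b) the weight is 84 less the opposing 26 gives net 58, which does exceed 55, so (b) meets the standard; on (c) the weight is 94 less the opposing 22 gives net 72, which does exceed 55, so (c) meets the standard.
  Stage 1 carried; the burden remains with the claimant.
At Stage 2 the claimant must meet a preponderance (weight exceeds 55): on (d) the weight is 63 less the opposing 7 gives net 56, > 55, so (d) meets the standard; on (e) the weight is 60 less the opposing 1 gives net 59, which does exceed 55, so (e) meets the standard.
  Stage 2 carried; the burden shifts to the carrier.
At Stage 3 the carrier must meet a prima facie showing (weight is at least 21): on (f) the weight is 56 less the opposing 36 gives net 20, < 21, so (f) does not meet the standard.
  Not every element is met, so the carrier fails to carry Stage 3.
The analysis ends at Stage 3; the claimant prevails.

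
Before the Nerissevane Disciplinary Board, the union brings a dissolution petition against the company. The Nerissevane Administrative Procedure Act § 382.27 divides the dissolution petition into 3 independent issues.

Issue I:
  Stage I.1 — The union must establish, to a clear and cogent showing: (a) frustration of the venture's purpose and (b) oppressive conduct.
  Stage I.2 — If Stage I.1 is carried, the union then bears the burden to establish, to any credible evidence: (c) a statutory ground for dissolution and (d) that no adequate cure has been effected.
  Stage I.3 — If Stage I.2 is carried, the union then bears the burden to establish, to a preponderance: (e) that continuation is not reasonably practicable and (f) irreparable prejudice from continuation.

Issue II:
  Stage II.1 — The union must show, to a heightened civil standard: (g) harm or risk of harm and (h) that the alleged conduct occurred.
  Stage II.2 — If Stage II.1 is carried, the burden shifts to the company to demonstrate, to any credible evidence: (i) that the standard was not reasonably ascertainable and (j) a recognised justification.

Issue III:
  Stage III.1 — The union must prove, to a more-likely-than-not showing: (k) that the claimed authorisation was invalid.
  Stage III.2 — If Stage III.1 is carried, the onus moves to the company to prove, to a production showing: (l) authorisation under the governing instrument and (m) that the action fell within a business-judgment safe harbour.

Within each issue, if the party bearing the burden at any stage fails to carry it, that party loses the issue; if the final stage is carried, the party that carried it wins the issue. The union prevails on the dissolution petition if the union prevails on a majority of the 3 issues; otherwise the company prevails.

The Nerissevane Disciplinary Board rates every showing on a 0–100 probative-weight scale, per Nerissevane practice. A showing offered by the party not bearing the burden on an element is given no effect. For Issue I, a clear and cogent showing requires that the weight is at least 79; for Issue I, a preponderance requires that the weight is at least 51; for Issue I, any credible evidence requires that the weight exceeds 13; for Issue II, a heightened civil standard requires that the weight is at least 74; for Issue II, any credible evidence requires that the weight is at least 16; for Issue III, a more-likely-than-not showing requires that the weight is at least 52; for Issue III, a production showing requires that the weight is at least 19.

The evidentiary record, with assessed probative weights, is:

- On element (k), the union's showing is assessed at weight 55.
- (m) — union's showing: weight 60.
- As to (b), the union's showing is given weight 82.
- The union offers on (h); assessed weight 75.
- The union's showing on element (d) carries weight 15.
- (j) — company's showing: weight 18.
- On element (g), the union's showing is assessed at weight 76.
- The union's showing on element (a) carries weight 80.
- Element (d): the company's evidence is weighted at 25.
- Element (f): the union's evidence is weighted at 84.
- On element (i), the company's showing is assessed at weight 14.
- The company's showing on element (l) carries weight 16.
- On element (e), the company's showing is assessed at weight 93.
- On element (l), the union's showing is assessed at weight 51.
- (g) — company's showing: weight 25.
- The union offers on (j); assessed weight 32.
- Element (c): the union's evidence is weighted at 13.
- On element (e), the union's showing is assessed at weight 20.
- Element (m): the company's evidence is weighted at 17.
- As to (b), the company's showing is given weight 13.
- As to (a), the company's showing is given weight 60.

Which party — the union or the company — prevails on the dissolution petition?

union

— Issue I —
At Stage I.1 the union must meet a clear and cogent showing (weight is at least 79): on (a) the weight is 80 (the company's 60 is given no effect), ≥ 79, so (a) meets the standard; on (b) the weight is 82 (the company's 13 is given no effect), which does reach 79, so (b) meets the standard.
  Stage I.1 is satisfied; the union continues to bear the burden.
At Stage I.2 the union must meet any credible evidence (weight exceeds 13): on (c) the weight is 13, ≤ 13, so (c) does not meet the standard; on (d) the weight is 15 (the company's 25 is given no effect), > 13, so (d) meets the standard.
  The union does not carry Stage I.2.
The company prevails on this issue.
— Issue II —
At Stage II.1 the union must meet a heightened civil standard (weight is at least 74): on (g) the weight is 76 (the company's 25 is given no effect), which does reach 74, so (g) meets the standard; on (h) the weight is 75, which does reach 74, so (h) meets the standard.
  Stage II.1 is satisfied; the onus moves to the company.
At Stage II.2 the company must meet any credible evidence (weight is at least 16): on (i) the weight is 14, which does not reach 16, so (i) does not meet the standard; on (j) the weight is 18 (the union's 32 is given no effect), ≥ 16, so (j) meets the standard.
  The company does not carry Stage II.2.
The analysis ends at Stage II.2; the union prevails on this issue.
— Issue III —
Stage III.1 (union, a more-likely-than-not showing, weight is at least 52): (k) 55 ≥ 52 — meets.
  The union carries Stage III.1; the company now bears the burden.
Stage III.2 (company, a production showing, weight is at least 19): (l) 16 (union's 51 disregarded) < 19 — fails; (m) 17 (union's 60 disregarded) < 19 — fails.
  Stage III.2 not carried; the company fails its burden.
The union prevails on this issue.
Per-issue: Issue I → company; Issue II → union; Issue III → union. The union must prevail on a majority of issues; overall, the union prevails.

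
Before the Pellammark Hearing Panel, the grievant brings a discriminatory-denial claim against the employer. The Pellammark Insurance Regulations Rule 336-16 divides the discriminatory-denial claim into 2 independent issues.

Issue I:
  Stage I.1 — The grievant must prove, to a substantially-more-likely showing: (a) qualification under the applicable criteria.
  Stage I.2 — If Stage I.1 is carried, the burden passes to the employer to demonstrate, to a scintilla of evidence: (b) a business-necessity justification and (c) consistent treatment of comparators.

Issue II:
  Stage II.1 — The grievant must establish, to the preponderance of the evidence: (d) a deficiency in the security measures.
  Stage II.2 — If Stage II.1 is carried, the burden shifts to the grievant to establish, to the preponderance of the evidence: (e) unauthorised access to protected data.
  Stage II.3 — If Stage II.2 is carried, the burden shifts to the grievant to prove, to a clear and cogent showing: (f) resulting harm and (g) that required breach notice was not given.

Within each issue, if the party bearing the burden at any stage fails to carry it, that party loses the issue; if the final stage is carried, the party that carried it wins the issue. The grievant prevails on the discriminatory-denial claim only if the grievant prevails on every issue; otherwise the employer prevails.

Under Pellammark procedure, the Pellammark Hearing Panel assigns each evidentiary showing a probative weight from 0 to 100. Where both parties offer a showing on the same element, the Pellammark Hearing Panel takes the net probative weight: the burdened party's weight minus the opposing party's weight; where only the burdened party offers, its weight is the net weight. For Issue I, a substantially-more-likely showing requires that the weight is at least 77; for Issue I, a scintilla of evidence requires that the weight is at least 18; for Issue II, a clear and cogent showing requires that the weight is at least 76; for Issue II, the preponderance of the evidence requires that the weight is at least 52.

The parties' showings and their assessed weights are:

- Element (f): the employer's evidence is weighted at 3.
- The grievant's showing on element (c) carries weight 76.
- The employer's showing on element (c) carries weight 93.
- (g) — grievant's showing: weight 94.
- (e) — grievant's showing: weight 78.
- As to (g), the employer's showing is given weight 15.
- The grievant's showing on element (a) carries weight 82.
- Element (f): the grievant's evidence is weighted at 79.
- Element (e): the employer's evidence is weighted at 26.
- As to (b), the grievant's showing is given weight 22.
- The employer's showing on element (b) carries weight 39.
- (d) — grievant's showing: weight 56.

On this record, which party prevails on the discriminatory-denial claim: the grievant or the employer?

— Issue I —
Stage I.1 (grievant, a substantially-more-likely showing, weight is at least 77): (a) 82 ≥ 77 — meets.
  All elements met. The burden passes to the employer.
Stage I.2 (employer, a scintilla of evidence, weight is at least 18): (b) net 39−22=17 < 18 — fails; (c) net 93−76=17 < 18 — fails.
  Not every element is met, so the employer fails to carry Stage I.2.
So the grievant prevails on this issue.
— Issue II —
Stage II.1 — burden on grievant; standard: the preponderance of the evidence (weight is at least 52).
    (d): 56 ≥ 52 [met]
  All elements met. The grievant retains the burden for Stage II.2.
Stage II.2 — burden on grievant; standard: the preponderance of the evidence (weight is at least 52).
    (e): 78 − 26 = 52 ≥ 52 [met]
  Stage II.2 is satisfied; the grievant continues to bear the burden.
Stage II.3 — burden on grievant; standard: a clear and cogent showing (weight is at least 76).
    (f): 79 − 3 = 76 ≥ 76 [met]
    (g): 94 − 15 = 79 ≥ 76 [met]
  Stage II.3 carried; the final stage is satisfied.
Every stage carried; the grievant prevails on this issue.
Per-issue: Issue I → grievant; Issue II → grievant. The grievant must prevail on every issue; overall, the grievant prevails.

grievant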